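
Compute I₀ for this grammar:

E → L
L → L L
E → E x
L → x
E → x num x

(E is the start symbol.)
First, augment the grammar with E' → E
I₀ = CLOSURE({ [E' → . E] }):
  [E' → . E] has the dot before E: add [E → . L], [E → . E x], [E → . x num x]
  [E → . L] has the dot before L: add [L → . L L], [L → . x]
No further items can be added.

I₀ = { [E → . E x], [E → . L], [E → . x num x], [E' → . E], [L → . L L], [L → . x] }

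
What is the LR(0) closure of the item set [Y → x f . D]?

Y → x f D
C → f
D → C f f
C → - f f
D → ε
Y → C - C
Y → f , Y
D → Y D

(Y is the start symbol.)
{ [C → . - f f], [C → . f], [D → . C f f], [D → . Y D], [D → .], [Y → . C - C], [Y → . f , Y], [Y → . x f D], [Y → x f . D] }

To compute CLOSURE, for each item [A → α.Bβ] where B is a non-terminal, add [B → .γ] for all productions B → γ; repeat for the newly added items until nothing changes.

Start with: [Y → x f . D]
  [Y → x f . D] has the dot before D: add [D → . C f f], [D → .], [D → . Y D]
  [D → . C f f] has the dot before C: add [C → . f], [C → . - f f]
  [D → . Y D] has the dot before Y: add [Y → . x f D], [Y → . C - C], [Y → . f , Y]
No further items can be added.

CLOSURE = { [C → . - f f], [C → . f], [D → . C f f], [D → . Y D], [D → .], [Y → . C - C], [Y → . f , Y], [Y → . x f D], [Y → x f . D] }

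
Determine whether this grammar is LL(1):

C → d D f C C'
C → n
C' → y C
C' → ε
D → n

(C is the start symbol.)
A grammar is LL(1) if for each non-terminal N with multiple productions, the predict sets of those productions are pairwise disjoint, where PREDICT(N → α) = (FIRST(α) \ {ε}) ∪ (FOLLOW(N) if α ⇒* ε).

Relevant sets:
  FOLLOW(C') = { $, 'y' }

For C:
  PREDICT(C → d D f C C') = { 'd' }
  PREDICT(C → n) = { 'n' }
For C':
  PREDICT(C' → y C) = { 'y' }
  PREDICT(C' → ε) = { $, 'y' }
D has a single production, so nothing to check there.

Conflict found: Predict set conflict for C': { 'y' }
The grammar is NOT LL(1).

Answer: No. Predict set conflict for C': { 'y' }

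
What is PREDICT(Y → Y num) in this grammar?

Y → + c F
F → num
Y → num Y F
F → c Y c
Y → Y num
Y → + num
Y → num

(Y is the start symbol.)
PREDICT(Y → Y num) = (FIRST(RHS) \ {ε}) ∪ (FOLLOW(Y) if ε ∈ FIRST(RHS), i.e. RHS ⇒* ε)
FIRST(Y) = { '+', 'num' }
FIRST(Y num) = { '+', 'num' }
ε ∉ FIRST(Y num), so FOLLOW(Y) is not added.
PREDICT(Y → Y num) = { '+', 'num' }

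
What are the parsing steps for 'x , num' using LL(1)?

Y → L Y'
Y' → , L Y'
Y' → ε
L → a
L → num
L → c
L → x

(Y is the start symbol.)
LL(1) parsing maintains a stack (initially the start symbol over $) and the input. At each step: if the stack top is a terminal, match it against the current input token; if it is a non-terminal N, replace it with the RHS of M[N, lookahead] (the unique production whose predict set contains the lookahead).

Stack is shown with the top on the left.

Stack     Input      Action
---------------------------
Y $       x , num $  output Y → L Y'
L Y' $    x , num $  output L → x
x Y' $    x , num $  match 'x'
Y' $      , num $    output Y' → , L Y'
, L Y' $  , num $    match ','
L Y' $    num $      output L → num
num Y' $  num $      match 'num'
Y' $      $          output Y' → ε
$         $          accept

The string is accepted.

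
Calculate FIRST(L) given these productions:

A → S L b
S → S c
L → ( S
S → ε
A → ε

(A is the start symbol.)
{ '(' }

To compute FIRST(L), examine every production with L on the left-hand side, reading each right-hand side left to right until a non-nullable symbol is reached.

From L → ( S:
  - '(' is a terminal: add '(' and stop

Collecting: FIRST(L) = { '(' }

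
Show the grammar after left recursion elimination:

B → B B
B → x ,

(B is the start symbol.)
B is directly left-recursive. The standard transformation for
  A → A α₁ | ... | A α_m | β₁ | ... | β_n
is
  A  → β₁ A' | ... | β_n A'
  A' → α₁ A' | ... | α_m A' | ε

B → x , becomes B → x , B'
B → B B becomes B' → B B'
Add B' → ε

Resulting grammar:
B → x , B'
B' → B B'
B' → ε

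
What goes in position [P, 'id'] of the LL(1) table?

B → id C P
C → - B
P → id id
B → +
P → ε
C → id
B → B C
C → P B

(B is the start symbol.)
To find M[P, 'id'], we find productions for P where 'id' is in the predict set (PREDICT(N → α) = (FIRST(α) \ {ε}) ∪ (FOLLOW(N) if α ⇒* ε)).

Relevant sets:
  FOLLOW(P) = { $, '+', '-', 'id' }

P → id id: PREDICT = { 'id' }
  'id' is in predict set, so this production goes in M[P, 'id']
P → ε: PREDICT = { $, '+', '-', 'id' }
  'id' is in predict set, so this production goes in M[P, 'id']

M[P, 'id'] = P → id id, P → ε  (a multiply-defined cell — the grammar is not LL(1))

Answer: P → id id, P → ε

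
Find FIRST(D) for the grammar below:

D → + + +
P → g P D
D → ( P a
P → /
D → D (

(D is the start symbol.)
{ '(', '+' }

To compute FIRST(D), examine every production with D on the left-hand side, reading each right-hand side left to right until a non-nullable symbol is reached.

From D → + + +:
  - '+' is a terminal: add '+' and stop
From D → ( P a:
  - '(' is a terminal: add '(' and stop
From D → D (:
  - D is the symbol being defined: contributes nothing new
    D is not nullable, so stop

Collecting: FIRST(D) = { '(', '+' }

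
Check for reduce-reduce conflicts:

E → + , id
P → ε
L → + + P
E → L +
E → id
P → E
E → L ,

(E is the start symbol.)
Augment with E' → E and build the canonical LR(0) collection (I0 = CLOSURE({[E' → . E]}), then GOTO on every symbol after a dot until no new states appear). It has 12 states:
  I0: { [E → . + , id], [E → . L +], [E → . L ,], [E → . id], [E' → . E], [L → . + + P] }  — shift
  I1: { [E → + . , id], [L → + . + P] }  — shift
  I2: { [E' → E .] }  — accept
  I3: { [E → L . +], [E → L . ,] }  — shift
  I4: { [E → id .] }  — reduce
  I5: { [E → L + .] }  — reduce
  I6: { [E → L , .] }  — reduce
  I7: { [E → . + , id], [E → . L +], [E → . L ,], [E → . id], [L → + + . P], [L → . + + P], [P → . E], [P → .] }  — shift, reduce
  I8: { [E → + , . id] }  — shift
  I9: { [E → + , id .] }  — reduce
  I10: { [P → E .] }  — reduce
  I11: { [L → + + P .] }  — reduce

No state contains more than one complete item.

Answer: No reduce-reduce conflicts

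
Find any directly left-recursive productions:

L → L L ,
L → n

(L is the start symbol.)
Direct left recursion occurs when N → N α for some non-terminal N (the right-hand side begins with the left-hand side itself).

L → L L ,: LEFT RECURSIVE (starts with L)
L → n: starts with n

The grammar has direct left recursion on: L.

Answer: Yes, L is left-recursive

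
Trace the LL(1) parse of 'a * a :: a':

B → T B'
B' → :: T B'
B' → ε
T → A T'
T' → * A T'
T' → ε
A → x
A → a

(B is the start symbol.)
LL(1) parsing maintains a stack (initially the start symbol over $) and the input. At each step: if the stack top is a terminal, match it against the current input token; if it is a non-terminal N, replace it with the RHS of M[N, lookahead] (the unique production whose predict set contains the lookahead).

Stack is shown with the top on the left.

Stack        Input         Action
---------------------------------
B $          a * a :: a $  output B → T B'
T B' $       a * a :: a $  output T → A T'
A T' B' $    a * a :: a $  output A → a
a T' B' $    a * a :: a $  match 'a'
T' B' $      * a :: a $    output T' → * A T'
* A T' B' $  * a :: a $    match '*'
A T' B' $    a :: a $      output A → a
a T' B' $    a :: a $      match 'a'
T' B' $      :: a $        output T' → ε
B' $         :: a $        output B' → :: T B'
:: T B' $    :: a $        match '::'
T B' $       a $           output T → A T'
A T' B' $    a $           output A → a
a T' B' $    a $           match 'a'
T' B' $      $             output T' → ε
B' $         $             output B' → ε
$            $             accept

The string is accepted.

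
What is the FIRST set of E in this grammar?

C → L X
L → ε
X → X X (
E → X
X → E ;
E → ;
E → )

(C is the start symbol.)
{ ')', ';' }

To compute FIRST(E), examine every production with E on the left-hand side, reading each right-hand side left to right until a non-nullable symbol is reached.

FIRST sets of the other non-terminals involved (by the same procedure, iterated to a fixed point):
  FIRST(X) = { ')', ';' }

From E → X:
  - X is a non-terminal: add FIRST(X) \ {ε} = { ')', ';' }
    X is not nullable, so stop
From E → ;:
  - ';' is a terminal: add ';' and stop
From E → ):
  - ')' is a terminal: add ')' and stop

Collecting: FIRST(E) = { ')', ';' }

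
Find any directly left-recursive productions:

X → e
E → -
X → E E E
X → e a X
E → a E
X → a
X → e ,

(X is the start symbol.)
X → e: starts with e
E → -: starts with '-'
X → E E E: starts with E
X → e a X: starts with e
E → a E: starts with a
X → a: starts with a
X → e ,: starts with e

No direct left recursion found.

Answer: No direct left recursion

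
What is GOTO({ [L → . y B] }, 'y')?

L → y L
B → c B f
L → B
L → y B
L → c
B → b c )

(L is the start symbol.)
GOTO(I, 'y') = CLOSURE({ [A → αX.β] : [A → α.Xβ] ∈ I, X = 'y' })

Items with dot before 'y', with the dot advanced:
  [L → . y B] → [L → y . B]
Closure of the advanced items:
  [L → y . B] has the dot before B: add [B → . c B f], [B → . b c )]

GOTO = { [B → . b c )], [B → . c B f], [L → y . B] }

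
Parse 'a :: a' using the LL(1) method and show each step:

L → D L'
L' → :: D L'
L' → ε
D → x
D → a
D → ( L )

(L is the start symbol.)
LL(1) parsing maintains a stack (initially the start symbol over $) and the input. At each step: if the stack top is a terminal, match it against the current input token; if it is a non-terminal N, replace it with the RHS of M[N, lookahead] (the unique production whose predict set contains the lookahead).

Stack is shown with the top on the left.

Stack      Input     Action
---------------------------
L $        a :: a $  output L → D L'
D L' $     a :: a $  output D → a
a L' $     a :: a $  match 'a'
L' $       :: a $    output L' → :: D L'
:: D L' $  :: a $    match '::'
D L' $     a $       output D → a
a L' $     a $       match 'a'
L' $       $         output L' → ε
$          $         accept

The string is accepted.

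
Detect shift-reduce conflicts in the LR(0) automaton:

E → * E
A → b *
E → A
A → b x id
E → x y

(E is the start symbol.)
A shift-reduce conflict occurs when an LR(0) state has both:
  - a complete (reduce) item [A → α .] (dot at the end), and
  - a shift item [B → β . c γ] (dot before a terminal).

Augment with E' → E and build the canonical LR(0) collection (I0 = CLOSURE({[E' → . E]}), then GOTO on every symbol after a dot until no new states appear). It has 11 states:
  I0: { [A → . b *], [A → . b x id], [E → . * E], [E → . A], [E → . x y], [E' → . E] }  — shift
  I1: { [A → . b *], [A → . b x id], [E → * . E], [E → . * E], [E → . A], [E → . x y] }  — shift
  I2: { [E → A .] }  — reduce
  I3: { [E' → E .] }  — accept
  I4: { [A → b . *], [A → b . x id] }  — shift
  I5: { [E → x . y] }  — shift
  I6: { [E → x y .] }  — reduce
  I7: { [A → b * .] }  — reduce
  I8: { [A → b x . id] }  — shift
  I9: { [A → b x id .] }  — reduce
  I10: { [E → * E .] }  — reduce

No state contains both a complete item and a shift item.

Answer: No shift-reduce conflicts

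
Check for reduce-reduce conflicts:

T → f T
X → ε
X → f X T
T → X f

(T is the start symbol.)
Yes — I7: [T → X f .] vs [X → .]

Augment with T' → T and build the canonical LR(0) collection (I0 = CLOSURE({[T' → . T]}), then GOTO on every symbol after a dot until no new states appear). It has 9 states:
  I0: { [T → . X f], [T → . f T], [T' → . T], [X → . f X T], [X → .] }  — shift, reduce
  I1: { [T' → T .] }  — accept
  I2: { [T → X . f] }  — shift
  I3: { [T → . X f], [T → . f T], [T → f . T], [X → . f X T], [X → .], [X → f . X T] }  — shift, reduce
  I4: { [T → f T .] }  — reduce
  I5: { [T → . X f], [T → . f T], [T → X . f], [X → . f X T], [X → .], [X → f X . T] }  — shift, reduce
  I6: { [X → f X T .] }  — reduce
  I7: { [T → . X f], [T → . f T], [T → X f .], [T → f . T], [X → . f X T], [X → .], [X → f . X T] }  — shift, 2 reduces
  I8: { [T → X f .] }  — reduce

I7 contains complete items [T → X f .], [X → .] — reduce-reduce conflict.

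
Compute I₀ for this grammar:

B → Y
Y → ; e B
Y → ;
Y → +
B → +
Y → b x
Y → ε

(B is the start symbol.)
First, augment the grammar with B' → B
I₀ = CLOSURE({ [B' → . B] }):
  [B' → . B] has the dot before B: add [B → . Y], [B → . +]
  [B → . Y] has the dot before Y: add [Y → . ; e B], [Y → . ;], [Y → . +], [Y → . b x], [Y → .]
No further items can be added.

I₀ = { [B → . +], [B → . Y], [B' → . B], [Y → . +], [Y → . ; e B], [Y → . ;], [Y → . b x], [Y → .] }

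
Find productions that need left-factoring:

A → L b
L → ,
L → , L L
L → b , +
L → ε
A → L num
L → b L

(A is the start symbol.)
Left-factoring is needed when two productions for the same non-terminal
share a common prefix on the right-hand side.

Productions for A:
  A → L b
  A → L num
Productions for L:
  L → ,
  L → , L L
  L → b , +
  L → ε
  L → b L

Found common prefix 'L' in productions for A
Found common prefix ',' in productions for L
Found common prefix 'b' in productions for L

Answer: Yes, A has productions with common prefix 'L'; L has productions with common prefix ','; L has productions with common prefix 'b'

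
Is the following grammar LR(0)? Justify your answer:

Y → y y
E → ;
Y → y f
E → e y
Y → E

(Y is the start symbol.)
Yes, the grammar is LR(0)

A grammar is LR(0) if no state in the canonical LR(0) collection has:
  - both a shift item (dot before a terminal) and a complete item (shift-reduce conflict), or
  - two or more complete items (reduce-reduce conflict; the accept item [Y' → Y .] counts as a complete item here).

Augment with Y' → Y and build the canonical LR(0) collection (I0 = CLOSURE({[Y' → . Y]}), then GOTO on every symbol after a dot until no new states appear). It has 9 states:
  I0: { [E → . ;], [E → . e y], [Y → . E], [Y → . y f], [Y → . y y], [Y' → . Y] }  — shift
  I1: { [E → ; .] }  — reduce
  I2: { [Y → E .] }  — reduce
  I3: { [Y' → Y .] }  — accept
  I4: { [E → e . y] }  — shift
  I5: { [Y → y . f], [Y → y . y] }  — shift
  I6: { [Y → y f .] }  — reduce
  I7: { [Y → y y .] }  — reduce
  I8: { [E → e y .] }  — reduce

Every state is either a pure shift/goto state or contains exactly one complete item and nothing to shift — no conflicts. The grammar is LR(0).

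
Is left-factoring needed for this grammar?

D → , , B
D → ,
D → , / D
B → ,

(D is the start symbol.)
Left-factoring is needed when two productions for the same non-terminal
share a common prefix on the right-hand side.

Productions for D:
  D → , , B
  D → ,
  D → , / D

Found common prefix ',' in productions for D

Answer: Yes, D has productions with common prefix ','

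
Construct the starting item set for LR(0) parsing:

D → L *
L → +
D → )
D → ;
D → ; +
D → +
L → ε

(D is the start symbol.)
{ [D → . )], [D → . +], [D → . ; +], [D → . ;], [D → . L *], [D' → . D], [L → . +], [L → .] }

First, augment the grammar with D' → D
I₀ = CLOSURE({ [D' → . D] }):
  [D' → . D] has the dot before D: add [D → . L *], [D → . )], [D → . ;], [D → . ; +], [D → . +]
  [D → . L *] has the dot before L: add [L → . +], [L → .]
No further items can be added.

I₀ = { [D → . )], [D → . +], [D → . ; +], [D → . ;], [D → . L *], [D' → . D], [L → . +], [L → .] }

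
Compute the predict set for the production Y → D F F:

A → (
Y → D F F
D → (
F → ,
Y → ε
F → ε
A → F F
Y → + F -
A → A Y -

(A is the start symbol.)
PREDICT(Y → D F F) = (FIRST(RHS) \ {ε}) ∪ (FOLLOW(Y) if ε ∈ FIRST(RHS), i.e. RHS ⇒* ε)
FIRST(D) = { '(' }
FIRST(D F F) = { '(' }
ε ∉ FIRST(D F F), so FOLLOW(Y) is not added.
PREDICT(Y → D F F) = { '(' }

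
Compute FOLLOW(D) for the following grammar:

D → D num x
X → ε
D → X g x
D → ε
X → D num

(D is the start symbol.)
To compute FOLLOW(D), find every occurrence of D on a right-hand side N → α D β: add FIRST(β) \ {ε}, and if β is empty or nullable also add FOLLOW(N). Iterate to a fixed point.

D is the start symbol, so $ ∈ FOLLOW(D).
In D → D num x: D is followed by num x, add FIRST(num x) \ {ε} = { 'num' }
In X → D num: D is followed by num, add FIRST(num) \ {ε} = { 'num' }

Taking the union: FOLLOW(D) = { $, 'num' }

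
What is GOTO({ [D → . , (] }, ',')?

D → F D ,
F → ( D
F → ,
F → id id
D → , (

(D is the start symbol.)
{ [D → , . (] }

GOTO(I, ',') = CLOSURE({ [A → αX.β] : [A → α.Xβ] ∈ I, X = ',' })

Items with dot before ',', with the dot advanced:
  [D → . , (] → [D → , . (]
Closure adds nothing (no advanced item has the dot before a non-terminal).

GOTO = { [D → , . (] }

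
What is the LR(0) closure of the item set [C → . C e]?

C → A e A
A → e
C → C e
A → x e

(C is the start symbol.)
Start with: [C → . C e]
  [C → . C e] has the dot before C: add [C → . A e A]
  [C → . A e A] has the dot before A: add [A → . e], [A → . x e]
No further items can be added.

CLOSURE = { [A → . e], [A → . x e], [C → . A e A], [C → . C e] }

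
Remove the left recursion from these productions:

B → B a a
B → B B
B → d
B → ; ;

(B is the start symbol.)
B is directly left-recursive. The standard transformation for
  A → A α₁ | ... | A α_m | β₁ | ... | β_n
is
  A  → β₁ A' | ... | β_n A'
  A' → α₁ A' | ... | α_m A' | ε

B → d becomes B → d B'
B → ; ; becomes B → ; ; B'
B → B a a becomes B' → a a B'
B → B B becomes B' → B B'
Add B' → ε

Resulting grammar:
B → d B'
B → ; ; B'
B' → a a B'
B' → B B'
B' → ε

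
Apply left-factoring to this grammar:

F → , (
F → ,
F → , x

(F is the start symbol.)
Left-factoring transforms A → αβ₁ | αβ₂ into A → αA' and A' → β₁ | β₂
(α is the longest common prefix among the alternatives). Repeat until
no nonterminal has two alternatives with a common prefix.

Round 1: F has alternatives sharing prefix ','. Introduce F': F → , F'
  Add: F' → (
  Add: F' → ε
  Add: F' → x

No remaining common prefixes — done.

Resulting grammar:
F → , F'
F' → (
F' → ε
F' → x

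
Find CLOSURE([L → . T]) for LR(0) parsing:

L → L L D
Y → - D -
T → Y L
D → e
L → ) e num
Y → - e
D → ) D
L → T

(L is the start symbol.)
To compute CLOSURE, for each item [A → α.Bβ] where B is a non-terminal, add [B → .γ] for all productions B → γ; repeat for the newly added items until nothing changes.

Start with: [L → . T]
  [L → . T] has the dot before T: add [T → . Y L]
  [T → . Y L] has the dot before Y: add [Y → . - D -], [Y → . - e]
No further items can be added.

CLOSURE = { [L → . T], [T → . Y L], [Y → . - D -], [Y → . - e] }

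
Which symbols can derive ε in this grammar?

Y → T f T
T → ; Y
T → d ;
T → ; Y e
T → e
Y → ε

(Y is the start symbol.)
{ 'Y' }

A non-terminal is nullable if it can derive ε (the empty string): either it has an ε-production, or it has a production whose right-hand side consists entirely of nullable non-terminals.

ε-productions: Y → ε
So Y is immediately nullable.
No further non-terminal can be added: every production for the remaining non-terminals contains a terminal or a non-nullable non-terminal.
Nullable = { 'Y' }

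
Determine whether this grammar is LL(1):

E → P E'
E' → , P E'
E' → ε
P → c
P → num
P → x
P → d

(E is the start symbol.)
Yes, the grammar is LL(1).

Relevant sets:
  FOLLOW(E') = { $ }

For E':
  PREDICT(E' → ',' P E') = { ',' }
  PREDICT(E' → ε) = { $ }
For P:
  PREDICT(P → c) = { 'c' }
  PREDICT(P → num) = { 'num' }
  PREDICT(P → x) = { 'x' }
  PREDICT(P → d) = { 'd' }
E has a single production, so nothing to check there.

All predict sets are disjoint. The grammar IS LL(1).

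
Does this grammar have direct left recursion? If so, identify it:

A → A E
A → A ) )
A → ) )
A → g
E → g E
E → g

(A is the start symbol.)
Yes, A is left-recursive

Direct left recursion occurs when N → N α for some non-terminal N (the right-hand side begins with the left-hand side itself).

A → A E: LEFT RECURSIVE (starts with A)
A → A ) ): LEFT RECURSIVE (starts with A)
A → ) ): starts with ')'
A → g: starts with g
E → g E: starts with g
E → g: starts with g

The grammar has direct left recursion on: A.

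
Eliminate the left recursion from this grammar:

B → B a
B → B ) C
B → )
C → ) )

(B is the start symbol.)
B → ) B'
B' → a B'
B' → ) C B'
B' → ε
C → ) )

B is directly left-recursive. The standard transformation for
  A → A α₁ | ... | A α_m | β₁ | ... | β_n
is
  A  → β₁ A' | ... | β_n A'
  A' → α₁ A' | ... | α_m A' | ε

B → ) becomes B → ) B'
B → B a becomes B' → a B'
B → B ) C becomes B' → ) C B'
Add B' → ε

Productions for other non-terminals are unchanged:
  C → ) )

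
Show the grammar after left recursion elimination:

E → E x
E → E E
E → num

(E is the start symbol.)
E is directly left-recursive. The standard transformation for
  A → A α₁ | ... | A α_m | β₁ | ... | β_n
is
  A  → β₁ A' | ... | β_n A'
  A' → α₁ A' | ... | α_m A' | ε

E → num becomes E → num E'
E → E x becomes E' → x E'
E → E E becomes E' → E E'
Add E' → ε

Resulting grammar:
E → num E'
E' → x E'
E' → E E'
E' → ε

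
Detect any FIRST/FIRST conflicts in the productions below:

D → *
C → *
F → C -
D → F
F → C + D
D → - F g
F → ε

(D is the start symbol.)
Yes. D → '*' / D → F on { '*' }; F → C '-' / F → C '+' D on { '*' }

A FIRST/FIRST conflict occurs when two productions N → α and N → β for the same non-terminal have FIRST(α) ∩ FIRST(β) ≠ ∅ (with ε ∈ FIRST of a nullable right-hand side, so two nullable alternatives also conflict).

FIRST sets of the non-terminals at (or reachable through a nullable prefix from) the front of some alternative:
  FIRST(F) = { '*', ε }
  FIRST(C) = { '*' }

Productions for D:
  D → *: FIRST = { '*' }
  D → F: FIRST = { '*', ε }
  D → - F g: FIRST = { '-' }
Productions for F:
  F → C -: FIRST = { '*' }
  F → C + D: FIRST = { '*' }
  F → ε: FIRST = { ε }
C has only one production, so no FIRST/FIRST conflict is possible there.

Conflict for D: D → * and D → F
  Overlap: { '*' }
Conflict for F: F → C - and F → C + D
  Overlap: { '*' }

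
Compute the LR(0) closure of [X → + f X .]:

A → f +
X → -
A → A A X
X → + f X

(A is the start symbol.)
{ [X → + f X .] }

Start with: [X → + f X .]
The dot is at the end, so nothing is added.

CLOSURE = { [X → + f X .] }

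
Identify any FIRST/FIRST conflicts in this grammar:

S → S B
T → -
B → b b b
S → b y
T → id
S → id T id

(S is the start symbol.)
FIRST sets of the non-terminals at (or reachable through a nullable prefix from) the front of some alternative:
  FIRST(S) = { 'b', 'id' }

Productions for S:
  S → S B: FIRST = { 'b', 'id' }
  S → b y: FIRST = { 'b' }
  S → id T id: FIRST = { 'id' }
Productions for T:
  T → -: FIRST = { '-' }
  T → id: FIRST = { 'id' }
B has only one production, so no FIRST/FIRST conflict is possible there.

Conflict for S: S → S B and S → b y
  Overlap: { 'b' }
Conflict for S: S → S B and S → id T id
  Overlap: { 'id' }

Answer: Yes. S → S B / S → b y on { 'b' }; S → S B / S → id T id on { 'id' }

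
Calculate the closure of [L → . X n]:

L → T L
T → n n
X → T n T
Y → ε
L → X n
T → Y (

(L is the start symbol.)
To compute CLOSURE, for each item [A → α.Bβ] where B is a non-terminal, add [B → .γ] for all productions B → γ; repeat for the newly added items until nothing changes.

Start with: [L → . X n]
  [L → . X n] has the dot before X: add [X → . T n T]
  [X → . T n T] has the dot before T: add [T → . n n], [T → . Y (]
  [T → . Y (] has the dot before Y: add [Y → .]
No further items can be added.

CLOSURE = { [L → . X n], [T → . Y (], [T → . n n], [X → . T n T], [Y → .] }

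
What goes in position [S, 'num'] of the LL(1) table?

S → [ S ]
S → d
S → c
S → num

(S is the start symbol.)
To find M[S, 'num'], we find productions for S where 'num' is in the predict set (PREDICT(N → α) = (FIRST(α) \ {ε}) ∪ (FOLLOW(N) if α ⇒* ε)).

S → [ S ]: PREDICT = { '[' }
S → d: PREDICT = { 'd' }
S → c: PREDICT = { 'c' }
S → num: PREDICT = { 'num' }
  'num' is in predict set, so this production goes in M[S, 'num']

M[S, 'num'] = S → num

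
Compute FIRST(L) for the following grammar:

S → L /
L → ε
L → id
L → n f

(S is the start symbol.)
{ 'id', 'n', ε }

From L → ε:
  - ε-production, so ε ∈ FIRST(L)
From L → id:
  - id is a terminal: add 'id' and stop
From L → n f:
  - n is a terminal: add 'n' and stop

Collecting: FIRST(L) = { 'id', 'n', ε }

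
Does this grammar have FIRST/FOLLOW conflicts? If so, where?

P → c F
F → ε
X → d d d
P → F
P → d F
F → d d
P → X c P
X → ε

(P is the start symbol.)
Nullable non-terminals: F, P, X.
FIRST sets used below: FIRST(F) = { 'd', ε }, FIRST(X) = { 'd', ε }

F: nullable alternative(s) F → ε; FOLLOW(F) = { $ }
  F → ε: FIRST \ {ε} = { } — this is the only nullable alternative, skip
  F → d d: FIRST \ {ε} = { 'd' } — disjoint from FOLLOW(F)

P: nullable alternative(s) P → F; FOLLOW(P) = { $ }
  P → c F: FIRST \ {ε} = { 'c' } — disjoint from FOLLOW(P)
  P → F: FIRST \ {ε} = { 'd' } — this is the only nullable alternative, skip
  P → d F: FIRST \ {ε} = { 'd' } — disjoint from FOLLOW(P)
  P → X c P: FIRST \ {ε} = { 'c', 'd' } — disjoint from FOLLOW(P)

X: nullable alternative(s) X → ε; FOLLOW(X) = { 'c' }
  X → d d d: FIRST \ {ε} = { 'd' } — disjoint from FOLLOW(X)
  X → ε: FIRST \ {ε} = { } — this is the only nullable alternative, skip

No FIRST/FOLLOW conflicts found.

Answer: No FIRST/FOLLOW conflicts.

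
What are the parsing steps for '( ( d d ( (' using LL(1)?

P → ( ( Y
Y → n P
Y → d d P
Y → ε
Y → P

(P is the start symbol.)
LL(1) parsing maintains a stack (initially the start symbol over $) and the input. At each step: if the stack top is a terminal, match it against the current input token; if it is a non-terminal N, replace it with the RHS of M[N, lookahead] (the unique production whose predict set contains the lookahead).

Stack is shown with the top on the left.

Stack    Input          Action
------------------------------
P $      ( ( d d ( ( $  output P → ( ( Y
( ( Y $  ( ( d d ( ( $  match '('
( Y $    ( d d ( ( $    match '('
Y $      d d ( ( $      output Y → d d P
d d P $  d d ( ( $      match 'd'
d P $    d ( ( $        match 'd'
P $      ( ( $          output P → ( ( Y
( ( Y $  ( ( $          match '('
( Y $    ( $            match '('
Y $      $              output Y → ε
$        $              accept

The string is accepted.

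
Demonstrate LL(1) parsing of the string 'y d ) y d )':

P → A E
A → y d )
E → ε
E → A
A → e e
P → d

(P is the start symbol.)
LL(1) parsing maintains a stack (initially the start symbol over $) and the input. At each step: if the stack top is a terminal, match it against the current input token; if it is a non-terminal N, replace it with the RHS of M[N, lookahead] (the unique production whose predict set contains the lookahead).

Stack is shown with the top on the left.

Stack      Input          Action
--------------------------------
P $        y d ) y d ) $  output P → A E
A E $      y d ) y d ) $  output A → y d )
y d ) E $  y d ) y d ) $  match 'y'
d ) E $    d ) y d ) $    match 'd'
) E $      ) y d ) $      match ')'
E $        y d ) $        output E → A
A $        y d ) $        output A → y d )
y d ) $    y d ) $        match 'y'
d ) $      d ) $          match 'd'
) $        ) $            match ')'
$          $              accept

The string is accepted.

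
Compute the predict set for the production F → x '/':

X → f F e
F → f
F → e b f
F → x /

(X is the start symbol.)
{ 'x' }

PREDICT(F → x '/') = (FIRST(RHS) \ {ε}) ∪ (FOLLOW(F) if ε ∈ FIRST(RHS), i.e. RHS ⇒* ε)
FIRST(x '/') = { 'x' }
ε ∉ FIRST(x '/'), so FOLLOW(F) is not added.
PREDICT(F → x '/') = { 'x' }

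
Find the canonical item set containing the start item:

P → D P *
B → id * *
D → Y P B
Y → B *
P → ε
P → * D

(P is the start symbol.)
First, augment the grammar with P' → P
I₀ = CLOSURE({ [P' → . P] }):
  [P' → . P] has the dot before P: add [P → . D P *], [P → .], [P → . * D]
  [P → . D P *] has the dot before D: add [D → . Y P B]
  [D → . Y P B] has the dot before Y: add [Y → . B *]
  [Y → . B *] has the dot before B: add [B → . id * *]
No further items can be added.

I₀ = { [B → . id * *], [D → . Y P B], [P → . * D], [P → . D P *], [P → .], [P' → . P], [Y → . B *] }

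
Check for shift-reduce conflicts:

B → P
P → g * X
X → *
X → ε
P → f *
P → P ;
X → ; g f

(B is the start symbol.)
A shift-reduce conflict occurs when an LR(0) state has both:
  - a complete (reduce) item [A → α .] (dot at the end), and
  - a shift item [B → β . c γ] (dot before a terminal).

Augment with B' → B and build the canonical LR(0) collection (I0 = CLOSURE({[B' → . B]}), then GOTO on every symbol after a dot until no new states appear). It has 13 states:
  I0: { [B → . P], [B' → . B], [P → . P ;], [P → . f *], [P → . g * X] }  — shift
  I1: { [B' → B .] }  — accept
  I2: { [B → P .], [P → P . ;] }  — shift, reduce
  I3: { [P → f . *] }  — shift
  I4: { [P → g . * X] }  — shift
  I5: { [P → g * . X], [X → . *], [X → . ; g f], [X → .] }  — shift, reduce
  I6: { [X → * .] }  — reduce
  I7: { [X → ; . g f] }  — shift
  I8: { [P → g * X .] }  — reduce
  I9: { [X → ; g . f] }  — shift
  I10: { [X → ; g f .] }  — reduce
  I11: { [P → f * .] }  — reduce
  I12: { [P → P ; .] }  — reduce

I2 contains reduce item [B → P .] and shift item [P → P . ;] — shift-reduce conflict.
I5 contains reduce item [X → .] and shift items [X → . *], [X → . ; g f] — shift-reduce conflict.

Answer: Yes — I2: [B → P .] vs [P → P . ;]; I5: [X → .] vs [X → . *]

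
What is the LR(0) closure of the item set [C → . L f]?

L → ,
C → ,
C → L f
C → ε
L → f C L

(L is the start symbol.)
To compute CLOSURE, for each item [A → α.Bβ] where B is a non-terminal, add [B → .γ] for all productions B → γ; repeat for the newly added items until nothing changes.

Start with: [C → . L f]
  [C → . L f] has the dot before L: add [L → . ,], [L → . f C L]
No further items can be added.

CLOSURE = { [C → . L f], [L → . ,], [L → . f C L] }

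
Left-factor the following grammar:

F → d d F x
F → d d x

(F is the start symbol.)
F → d d F'
F' → F x
F' → x

Left-factoring transforms A → αβ₁ | αβ₂ into A → αA' and A' → β₁ | β₂
(α is the longest common prefix among the alternatives). Repeat until
no nonterminal has two alternatives with a common prefix.

Round 1: F has alternatives sharing prefix 'd d'. Introduce F': F → d d F'
  Add: F' → F x
  Add: F' → x

No remaining common prefixes — done.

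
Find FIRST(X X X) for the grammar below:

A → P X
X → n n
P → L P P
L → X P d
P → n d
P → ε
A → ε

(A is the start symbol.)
{ 'n' }

FIRST sets of the non-terminals involved (from the grammar, by fixed-point iteration):
  FIRST(X) = { 'n' }

To compute FIRST(X X X), process the symbols left to right:
Symbol X is a non-terminal. Add FIRST(X) \ {ε} = { 'n' }
X is not nullable (ε ∉ FIRST(X)), so stop here.
FIRST(X X X) = { 'n' }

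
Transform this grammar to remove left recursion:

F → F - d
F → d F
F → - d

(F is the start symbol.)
F → d F F'
F → - d F'
F' → - d F'
F' → ε

F is directly left-recursive. The standard transformation for
  A → A α₁ | ... | A α_m | β₁ | ... | β_n
is
  A  → β₁ A' | ... | β_n A'
  A' → α₁ A' | ... | α_m A' | ε

F → d F becomes F → d F F'
F → - d becomes F → - d F'
F → F - d becomes F' → - d F'
Add F' → ε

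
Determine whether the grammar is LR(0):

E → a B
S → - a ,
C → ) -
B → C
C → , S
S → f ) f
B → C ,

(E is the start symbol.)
A grammar is LR(0) if no state in the canonical LR(0) collection has:
  - both a shift item (dot before a terminal) and a complete item (shift-reduce conflict), or
  - two or more complete items (reduce-reduce conflict; the accept item [E' → E .] counts as a complete item here).

Augment with E' → E and build the canonical LR(0) collection (I0 = CLOSURE({[E' → . E]}), then GOTO on every symbol after a dot until no new states appear). It has 16 states:
  I0: { [E → . a B], [E' → . E] }  — shift
  I1: { [E' → E .] }  — accept
  I2: { [B → . C ,], [B → . C], [C → . ) -], [C → . , S], [E → a . B] }  — shift
  I3: { [C → ) . -] }  — shift
  I4: { [C → , . S], [S → . - a ,], [S → . f ) f] }  — shift
  I5: { [E → a B .] }  — reduce
  I6: { [B → C . ,], [B → C .] }  — shift, reduce
  I7: { [B → C , .] }  — reduce
  I8: { [S → - . a ,] }  — shift
  I9: { [C → , S .] }  — reduce
  I10: { [S → f . ) f] }  — shift
  I11: { [S → f ) . f] }  — shift
  I12: { [S → f ) f .] }  — reduce
  I13: { [S → - a . ,] }  — shift
  I14: { [S → - a , .] }  — reduce
  I15: { [C → ) - .] }  — reduce

Conflict in state I6:
  Shift-reduce conflict between [B → C .] and [B → C . ,]
So the grammar is NOT LR(0).

Answer: No. Shift-reduce conflict between [B → C .] and [B → C . ,]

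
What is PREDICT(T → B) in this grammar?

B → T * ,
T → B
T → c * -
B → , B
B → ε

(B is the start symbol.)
{ '*', ',', 'c' }

PREDICT(T → B) = (FIRST(RHS) \ {ε}) ∪ (FOLLOW(T) if ε ∈ FIRST(RHS), i.e. RHS ⇒* ε)
FIRST(B) = { '*', ',', 'c', ε }
FIRST(B) = { '*', ',', 'c', ε }
ε ∈ FIRST(B) (the right-hand side is nullable), so add FOLLOW(T) = { '*' }
PREDICT(T → B) = { '*', ',', 'c' }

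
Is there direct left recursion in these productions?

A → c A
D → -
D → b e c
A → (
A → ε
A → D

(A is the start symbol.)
No direct left recursion

Direct left recursion occurs when N → N α for some non-terminal N (the right-hand side begins with the left-hand side itself).

A → c A: starts with c
D → -: starts with '-'
D → b e c: starts with b
A → (: starts with '('
A → ε: starts with ε
A → D: starts with D

No direct left recursion found.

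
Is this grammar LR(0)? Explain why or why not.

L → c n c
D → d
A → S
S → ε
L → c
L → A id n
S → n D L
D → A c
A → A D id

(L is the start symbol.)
No. Shift-reduce conflict between [S → .] and [L → . c]

A grammar is LR(0) if no state in the canonical LR(0) collection has:
  - both a shift item (dot before a terminal) and a complete item (shift-reduce conflict), or
  - two or more complete items (reduce-reduce conflict; the accept item [L' → L .] counts as a complete item here).

Augment with L' → L and build the canonical LR(0) collection (I0 = CLOSURE({[L' → . L]}), then GOTO on every symbol after a dot until no new states appear). It has 17 states:
  I0: { [A → . A D id], [A → . S], [L → . A id n], [L → . c n c], [L → . c], [L' → . L], [S → . n D L], [S → .] }  — shift, reduce
  I1: { [A → . A D id], [A → . S], [A → A . D id], [D → . A c], [D → . d], [L → A . id n], [S → . n D L], [S → .] }  — shift, reduce
  I2: { [L' → L .] }  — accept
  I3: { [A → S .] }  — reduce
  I4: { [L → c . n c], [L → c .] }  — shift, reduce
  I5: { [A → . A D id], [A → . S], [D → . A c], [D → . d], [S → . n D L], [S → .], [S → n . D L] }  — shift, reduce
  I6: { [A → . A D id], [A → . S], [A → A . D id], [D → . A c], [D → . d], [D → A . c], [S → . n D L], [S → .] }  — shift, reduce
  I7: { [A → . A D id], [A → . S], [L → . A id n], [L → . c n c], [L → . c], [S → . n D L], [S → .], [S → n D . L] }  — shift, reduce
  I8: { [D → d .] }  — reduce
  I9: { [S → n D L .] }  — reduce
  I10: { [A → A D . id] }  — shift
  I11: { [D → A c .] }  — reduce
  I12: { [A → A D id .] }  — reduce
  I13: { [L → c n . c] }  — shift
  I14: { [L → c n c .] }  — reduce
  I15: { [L → A id . n] }  — shift
  I16: { [L → A id n .] }  — reduce

Conflict in state I0:
  Shift-reduce conflict between [S → .] and [L → . c]
So the grammar is NOT LR(0).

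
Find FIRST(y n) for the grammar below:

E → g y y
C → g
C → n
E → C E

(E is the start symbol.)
To compute FIRST(y n), process the symbols left to right:
Symbol y is a terminal. Add 'y' and stop.
FIRST(y n) = { 'y' }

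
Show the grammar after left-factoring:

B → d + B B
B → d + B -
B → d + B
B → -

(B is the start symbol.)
B → d + B B'
B' → B
B' → -
B' → ε
B → -

Left-factoring transforms A → αβ₁ | αβ₂ into A → αA' and A' → β₁ | β₂
(α is the longest common prefix among the alternatives). Repeat until
no nonterminal has two alternatives with a common prefix.

Round 1: B has alternatives sharing prefix 'd + B'. Introduce B': B → d + B B'
  Add: B' → B
  Add: B' → -
  Add: B' → ε

No remaining common prefixes — done.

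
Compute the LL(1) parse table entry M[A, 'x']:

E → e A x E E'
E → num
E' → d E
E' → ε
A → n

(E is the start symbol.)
Empty (error entry)

To find M[A, 'x'], we find productions for A where 'x' is in the predict set (PREDICT(N → α) = (FIRST(α) \ {ε}) ∪ (FOLLOW(N) if α ⇒* ε)).

A → n: PREDICT = { 'n' }

M[A, 'x'] is empty (no production applies)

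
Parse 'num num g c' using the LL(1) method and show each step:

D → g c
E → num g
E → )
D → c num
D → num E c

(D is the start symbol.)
Stack is shown with the top on the left.

Stack      Input          Action
--------------------------------
D $        num num g c $  output D → num E c
num E c $  num num g c $  match 'num'
E c $      num g c $      output E → num g
num g c $  num g c $      match 'num'
g c $      g c $          match 'g'
c $        c $            match 'c'
$          $              accept

The string is accepted.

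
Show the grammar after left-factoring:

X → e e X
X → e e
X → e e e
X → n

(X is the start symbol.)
Left-factoring transforms A → αβ₁ | αβ₂ into A → αA' and A' → β₁ | β₂
(α is the longest common prefix among the alternatives). Repeat until
no nonterminal has two alternatives with a common prefix.

Round 1: X has alternatives sharing prefix 'e e'. Introduce X': X → e e X'
  Add: X' → X
  Add: X' → ε
  Add: X' → e

No remaining common prefixes — done.

Resulting grammar:
X → e e X'
X' → X
X' → ε
X' → e
X → n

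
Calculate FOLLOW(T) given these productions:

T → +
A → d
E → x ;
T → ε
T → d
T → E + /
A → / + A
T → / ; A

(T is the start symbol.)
{ $ }

To compute FOLLOW(T), find every occurrence of T on a right-hand side N → α T β: add FIRST(β) \ {ε}, and if β is empty or nullable also add FOLLOW(N). Iterate to a fixed point.

T is the start symbol, so $ ∈ FOLLOW(T).
T does not occur on any right-hand side.

Taking the union: FOLLOW(T) = { $ }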